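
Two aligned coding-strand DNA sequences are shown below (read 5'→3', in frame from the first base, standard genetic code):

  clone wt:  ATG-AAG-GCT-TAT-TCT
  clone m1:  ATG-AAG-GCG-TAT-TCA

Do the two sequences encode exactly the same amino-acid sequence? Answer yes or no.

Codon 1: ATG Met / ATG Met — identical.
Codon 2: AAG Lys / AAG Lys — identical.
Codon 3: GCT Ala / GCG Ala — synonymous.
Codon 4: TAT Tyr / TAT Tyr — identical.
Codon 5: TCT Ser / TCA Ser — synonymous.
Nonsynonymous differences: 0 → same protein.

yes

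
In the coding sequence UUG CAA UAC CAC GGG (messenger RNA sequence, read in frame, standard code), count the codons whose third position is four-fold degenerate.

Codon 1 UUG (Leu): third position 2-fold.
Codon 2 CAA (Gln): third position 2-fold.
Codon 3 UAC (Tyr): third position 2-fold.
Codon 4 CAC (His): third position 2-fold.
Codon 5 GGG (Gly): third position 4-fold.
Four-fold degenerate third positions: 1.

1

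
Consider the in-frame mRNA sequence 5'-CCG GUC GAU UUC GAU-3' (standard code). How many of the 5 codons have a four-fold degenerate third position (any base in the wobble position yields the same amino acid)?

Codon 1 CCG (Pro): third position 4-fold.
Codon 2 GUC (Val): third position 4-fold.
Codon 3 GAU (Asp): third position 2-fold.
Codon 4 UUC (Phe): third position 2-fold.
Codon 5 GAU (Asp): third position 2-fold.
Four-fold degenerate third positions: 2.

2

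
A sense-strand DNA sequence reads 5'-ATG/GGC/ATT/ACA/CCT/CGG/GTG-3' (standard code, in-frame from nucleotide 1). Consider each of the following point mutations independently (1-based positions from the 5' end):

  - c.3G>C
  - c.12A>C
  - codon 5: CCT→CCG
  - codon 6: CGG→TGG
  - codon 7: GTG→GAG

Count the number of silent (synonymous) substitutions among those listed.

Codon 1: ATG (Met) → ATC (Ile) — missense.
Codon 4: ACA (Thr) → ACC (Thr) — synonymous.
Codon 5: CCT (Pro) → CCG (Pro) — synonymous.
Codon 6: CGG (Arg) → TGG (Trp) — missense.
Codon 7: GTG (Val) → GAG (Glu) — missense.
Synonymous: 2 of 5.

2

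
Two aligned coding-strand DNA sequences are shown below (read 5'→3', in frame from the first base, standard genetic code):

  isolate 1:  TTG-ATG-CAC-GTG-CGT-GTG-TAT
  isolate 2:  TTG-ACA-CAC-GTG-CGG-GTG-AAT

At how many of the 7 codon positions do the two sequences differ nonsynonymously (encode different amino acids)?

2

Codon 1: TTG Leu / TTG Leu — identical.
Codon 2: ATG Met / ACA Thr — nonsynonymous.
Codon 3: CAC His / CAC His — identical.
Codon 4: GTG Val / GTG Val — identical.
Codon 5: CGT Arg / CGG Arg — synonymous.
Codon 6: GTG Val / GTG Val — identical.
Codon 7: TAT Tyr / AAT Asn — nonsynonymous.
Nonsynonymous differences: 2.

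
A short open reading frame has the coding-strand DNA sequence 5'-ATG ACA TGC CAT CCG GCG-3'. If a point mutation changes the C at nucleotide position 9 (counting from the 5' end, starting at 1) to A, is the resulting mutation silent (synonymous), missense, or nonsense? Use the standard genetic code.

Position 9 falls in codon 3: TGC → Cys.
After the substitution the codon is TGA → Stop.
The new codon is a stop codon, so this is a nonsense mutation.

nonsense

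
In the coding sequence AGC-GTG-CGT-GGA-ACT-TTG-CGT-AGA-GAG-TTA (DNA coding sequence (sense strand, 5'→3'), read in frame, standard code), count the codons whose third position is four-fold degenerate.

5

Codon 1 AGC (Ser): third position 2-fold.
Codon 2 GTG (Val): third position 4-fold.
Codon 3 CGT (Arg): third position 4-fold.
Codon 4 GGA (Gly): third position 4-fold.
Codon 5 ACT (Thr): third position 4-fold.
Codon 6 TTG (Leu): third position 2-fold.
Codon 7 CGT (Arg): third position 4-fold.
Codon 8 AGA (Arg): third position 2-fold.
Codon 9 GAG (Glu): third position 2-fold.
Codon 10 TTA (Leu): third position 2-fold.
Four-fold degenerate third positions: 5.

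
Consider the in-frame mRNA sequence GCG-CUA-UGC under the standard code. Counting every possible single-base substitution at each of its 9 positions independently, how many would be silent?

Codon 1 (GCG, Ala): 3 synonymous substitutions.
Codon 2 (CUA, Leu): 4 synonymous substitutions.
Codon 3 (UGC, Cys): 1 synonymous substitution.
Total: 3 + 4 + 1 = 8.

8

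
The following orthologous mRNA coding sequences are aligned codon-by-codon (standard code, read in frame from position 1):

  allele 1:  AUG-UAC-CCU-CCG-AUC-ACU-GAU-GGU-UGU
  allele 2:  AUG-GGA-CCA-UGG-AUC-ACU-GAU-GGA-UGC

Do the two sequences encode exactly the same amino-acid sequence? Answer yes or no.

no

Codon 1: AUG Met / AUG Met — identical.
Codon 2: UAC Tyr / GGA Gly — nonsynonymous.
Codon 3: CCU Pro / CCA Pro — synonymous.
Codon 4: CCG Pro / UGG Trp — nonsynonymous.
Codon 5: AUC Ile / AUC Ile — identical.
Codon 6: ACU Thr / ACU Thr — identical.
Codon 7: GAU Asp / GAU Asp — identical.
Codon 8: GGU Gly / GGA Gly — synonymous.
Codon 9: UGU Cys / UGC Cys — synonymous.
Nonsynonymous differences: 2 → different protein.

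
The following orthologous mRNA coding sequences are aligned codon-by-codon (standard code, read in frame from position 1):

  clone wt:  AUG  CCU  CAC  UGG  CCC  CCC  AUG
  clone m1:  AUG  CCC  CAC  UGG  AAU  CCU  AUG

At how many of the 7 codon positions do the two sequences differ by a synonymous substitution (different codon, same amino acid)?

2

Codon 1: AUG Met / AUG Met — identical.
Codon 2: CCU Pro / CCC Pro — synonymous.
Codon 3: CAC His / CAC His — identical.
Codon 4: UGG Trp / UGG Trp — identical.
Codon 5: CCC Pro / AAU Asn — nonsynonymous.
Codon 6: CCC Pro / CCU Pro — synonymous.
Codon 7: AUG Met / AUG Met — identical.
Synonymous differences: 2.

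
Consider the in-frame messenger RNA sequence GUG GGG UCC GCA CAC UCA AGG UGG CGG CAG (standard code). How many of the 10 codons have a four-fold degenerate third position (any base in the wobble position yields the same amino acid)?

Codon 1 GUG (Val): third position 4-fold.
Codon 2 GGG (Gly): third position 4-fold.
Codon 3 UCC (Ser): third position 4-fold.
Codon 4 GCA (Ala): third position 4-fold.
Codon 5 CAC (His): third position 2-fold.
Codon 6 UCA (Ser): third position 4-fold.
Codon 7 AGG (Arg): third position 2-fold.
Codon 8 UGG (Trp): third position 1-fold.
Codon 9 CGG (Arg): third position 4-fold.
Codon 10 CAG (Gln): third position 2-fold.
Four-fold degenerate third positions: 6.

6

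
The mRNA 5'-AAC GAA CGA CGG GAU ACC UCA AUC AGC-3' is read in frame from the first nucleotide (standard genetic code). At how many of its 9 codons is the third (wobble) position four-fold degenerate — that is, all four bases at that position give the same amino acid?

4

Codon 1 AAC (Asn): third position 2-fold.
Codon 2 GAA (Glu): third position 2-fold.
Codon 3 CGA (Arg): third position 4-fold.
Codon 4 CGG (Arg): third position 4-fold.
Codon 5 GAU (Asp): third position 2-fold.
Codon 6 ACC (Thr): third position 4-fold.
Codon 7 UCA (Ser): third position 4-fold.
Codon 8 AUC (Ile): third position 3-fold.
Codon 9 AGC (Ser): third position 2-fold.
Four-fold degenerate third positions: 4.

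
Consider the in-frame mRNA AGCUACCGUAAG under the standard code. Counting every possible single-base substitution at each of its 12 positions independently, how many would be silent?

6

Codon 1 (AGC, Ser): 1 synonymous substitution.
Codon 2 (UAC, Tyr): 1 synonymous substitution.
Codon 3 (CGU, Arg): 3 synonymous substitutions.
Codon 4 (AAG, Lys): 1 synonymous substitution.
Total: 1 + 1 + 3 + 1 = 6.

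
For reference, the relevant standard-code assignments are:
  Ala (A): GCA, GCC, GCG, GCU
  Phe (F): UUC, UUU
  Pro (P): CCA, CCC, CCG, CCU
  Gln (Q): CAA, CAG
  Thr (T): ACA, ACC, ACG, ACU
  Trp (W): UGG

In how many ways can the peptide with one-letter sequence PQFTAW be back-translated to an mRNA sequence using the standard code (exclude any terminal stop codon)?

256

Pro: 4 codons.
Gln: 2 codons.
Phe: 2 codons.
Thr: 4 codons.
Ala: 4 codons.
Trp: 1 codon.
4 × 2 × 2 × 4 × 4 × 1 = 256.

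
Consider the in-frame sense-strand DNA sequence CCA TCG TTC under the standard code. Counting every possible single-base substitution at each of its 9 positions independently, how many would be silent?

Codon 1 (CCA, Pro): 3 synonymous substitutions.
Codon 2 (TCG, Ser): 3 synonymous substitutions.
Codon 3 (TTC, Phe): 1 synonymous substitution.
Total: 3 + 3 + 1 = 7.

7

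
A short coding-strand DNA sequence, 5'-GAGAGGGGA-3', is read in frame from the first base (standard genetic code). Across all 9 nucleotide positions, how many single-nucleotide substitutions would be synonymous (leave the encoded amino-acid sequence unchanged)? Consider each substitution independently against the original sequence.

6

Codon 1 (GAG, Glu): 1 synonymous substitution.
Codon 2 (AGG, Arg): 2 synonymous substitutions.
Codon 3 (GGA, Gly): 3 synonymous substitutions.
Total: 1 + 2 + 3 = 6.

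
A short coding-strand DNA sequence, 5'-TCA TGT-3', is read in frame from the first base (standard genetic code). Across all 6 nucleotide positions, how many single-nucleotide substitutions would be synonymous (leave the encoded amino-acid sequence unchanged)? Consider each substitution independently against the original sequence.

Codon 1 (TCA, Ser): 3 synonymous substitutions.
Codon 2 (TGT, Cys): 1 synonymous substitution.
Total: 3 + 1 = 4.

4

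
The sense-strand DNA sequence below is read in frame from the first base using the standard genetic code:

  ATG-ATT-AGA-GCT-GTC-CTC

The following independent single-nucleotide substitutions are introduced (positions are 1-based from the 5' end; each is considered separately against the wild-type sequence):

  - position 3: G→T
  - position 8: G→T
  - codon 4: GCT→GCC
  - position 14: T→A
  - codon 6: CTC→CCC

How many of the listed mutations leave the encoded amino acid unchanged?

1

Codon 1: ATG (Met) → ATT (Ile) — missense.
Codon 3: AGA (Arg) → ATA (Ile) — missense.
Codon 4: GCT (Ala) → GCC (Ala) — synonymous.
Codon 5: GTC (Val) → GAC (Asp) — missense.
Codon 6: CTC (Leu) → CCC (Pro) — missense.
Synonymous: 1 of 5.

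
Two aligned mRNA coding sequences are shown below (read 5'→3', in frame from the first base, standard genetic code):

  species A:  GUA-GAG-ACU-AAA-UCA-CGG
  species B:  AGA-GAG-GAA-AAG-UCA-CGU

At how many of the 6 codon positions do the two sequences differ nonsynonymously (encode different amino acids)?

2

Codon 1: GUA Val / AGA Arg — nonsynonymous.
Codon 2: GAG Glu / GAG Glu — identical.
Codon 3: ACU Thr / GAA Glu — nonsynonymous.
Codon 4: AAA Lys / AAG Lys — synonymous.
Codon 5: UCA Ser / UCA Ser — identical.
Codon 6: CGG Arg / CGU Arg — synonymous.
Nonsynonymous differences: 2.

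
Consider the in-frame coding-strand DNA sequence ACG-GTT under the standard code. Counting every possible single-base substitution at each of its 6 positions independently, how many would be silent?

6

Codon 1 (ACG, Thr): 3 synonymous substitutions.
Codon 2 (GTT, Val): 3 synonymous substitutions.
Total: 3 + 3 = 6.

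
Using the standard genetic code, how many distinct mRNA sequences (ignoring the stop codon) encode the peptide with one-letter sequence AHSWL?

Ala: 4 codons.
His: 2 codons.
Ser: 6 codons.
Trp: 1 codon.
Leu: 6 codons.
4 × 2 × 6 × 1 × 6 = 288.

288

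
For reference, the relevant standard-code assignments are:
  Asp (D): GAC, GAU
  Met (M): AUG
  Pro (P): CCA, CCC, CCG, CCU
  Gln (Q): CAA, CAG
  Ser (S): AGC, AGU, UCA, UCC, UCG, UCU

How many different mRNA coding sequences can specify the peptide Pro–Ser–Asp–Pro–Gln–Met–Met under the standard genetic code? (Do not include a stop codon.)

Pro: 4 codons.
Ser: 6 codons.
Asp: 2 codons.
Pro: 4 codons.
Gln: 2 codons.
Met: 1 codon.
Met: 1 codon.
4 × 6 × 2 × 4 × 2 × 1 × 1 = 384.

384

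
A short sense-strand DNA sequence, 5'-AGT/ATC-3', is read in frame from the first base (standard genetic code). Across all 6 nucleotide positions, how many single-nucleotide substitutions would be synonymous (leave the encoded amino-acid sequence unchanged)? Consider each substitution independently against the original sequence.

3

Codon 1 (AGT, Ser): 1 synonymous substitution.
Codon 2 (ATC, Ile): 2 synonymous substitutions.
Total: 1 + 2 = 3.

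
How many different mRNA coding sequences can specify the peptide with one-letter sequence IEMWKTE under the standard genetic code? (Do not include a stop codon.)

96

Ile: 3 codons.
Glu: 2 codons.
Met: 1 codon.
Trp: 1 codon.
Lys: 2 codons.
Thr: 4 codons.
Glu: 2 codons.
3 × 2 × 1 × 1 × 2 × 4 × 2 = 96.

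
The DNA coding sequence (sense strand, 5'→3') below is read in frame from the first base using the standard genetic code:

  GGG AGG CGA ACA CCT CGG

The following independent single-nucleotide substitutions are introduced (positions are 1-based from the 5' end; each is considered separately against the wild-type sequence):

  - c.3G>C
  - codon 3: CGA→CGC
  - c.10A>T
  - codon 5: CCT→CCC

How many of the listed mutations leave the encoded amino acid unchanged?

3

Codon 1: GGG (Gly) → GGC (Gly) — synonymous.
Codon 3: CGA (Arg) → CGC (Arg) — synonymous.
Codon 4: ACA (Thr) → TCA (Ser) — missense.
Codon 5: CCT (Pro) → CCC (Pro) — synonymous.
Synonymous: 3 of 4.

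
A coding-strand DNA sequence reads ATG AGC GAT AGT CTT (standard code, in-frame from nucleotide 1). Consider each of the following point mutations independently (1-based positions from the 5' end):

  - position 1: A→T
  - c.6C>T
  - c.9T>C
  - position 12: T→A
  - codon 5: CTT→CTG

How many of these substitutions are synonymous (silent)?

Codon 1: ATG (Met) → TTG (Leu) — missense.
Codon 2: AGC (Ser) → AGT (Ser) — synonymous.
Codon 3: GAT (Asp) → GAC (Asp) — synonymous.
Codon 4: AGT (Ser) → AGA (Arg) — missense.
Codon 5: CTT (Leu) → CTG (Leu) — synonymous.
Synonymous: 3 of 5.

3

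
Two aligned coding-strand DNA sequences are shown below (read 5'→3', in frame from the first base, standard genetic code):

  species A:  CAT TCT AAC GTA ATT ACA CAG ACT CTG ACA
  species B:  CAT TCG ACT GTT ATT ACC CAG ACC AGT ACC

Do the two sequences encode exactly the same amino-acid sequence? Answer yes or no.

Codon 1: CAT His / CAT His — identical.
Codon 2: TCT Ser / TCG Ser — synonymous.
Codon 3: AAC Asn / ACT Thr — nonsynonymous.
Codon 4: GTA Val / GTT Val — synonymous.
Codon 5: ATT Ile / ATT Ile — identical.
Codon 6: ACA Thr / ACC Thr — synonymous.
Codon 7: CAG Gln / CAG Gln — identical.
Codon 8: ACT Thr / ACC Thr — synonymous.
Codon 9: CTG Leu / AGT Ser — nonsynonymous.
Codon 10: ACA Thr / ACC Thr — synonymous.
Nonsynonymous differences: 2 → different protein.

no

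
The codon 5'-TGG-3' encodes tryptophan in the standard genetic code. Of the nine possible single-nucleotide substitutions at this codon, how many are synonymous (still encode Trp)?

Position 1: none → 0 synonymous.
Position 2: none → 0 synonymous.
Position 3: none → 0 synonymous.
Total: 0 + 0 + 0 = 0.

0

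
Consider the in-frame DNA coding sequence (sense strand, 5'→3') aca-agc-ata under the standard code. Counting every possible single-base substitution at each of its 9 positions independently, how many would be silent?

Codon 1 (ACA, Thr): 3 synonymous substitutions.
Codon 2 (AGC, Ser): 1 synonymous substitution.
Codon 3 (ATA, Ile): 2 synonymous substitutions.
Total: 3 + 1 + 2 = 6.

6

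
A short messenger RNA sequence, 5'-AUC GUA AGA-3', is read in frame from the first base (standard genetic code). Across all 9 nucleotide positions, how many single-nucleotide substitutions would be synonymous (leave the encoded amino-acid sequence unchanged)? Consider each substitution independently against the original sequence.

7

Codon 1 (AUC, Ile): 2 synonymous substitutions.
Codon 2 (GUA, Val): 3 synonymous substitutions.
Codon 3 (AGA, Arg): 2 synonymous substitutions.
Total: 2 + 3 + 2 = 7.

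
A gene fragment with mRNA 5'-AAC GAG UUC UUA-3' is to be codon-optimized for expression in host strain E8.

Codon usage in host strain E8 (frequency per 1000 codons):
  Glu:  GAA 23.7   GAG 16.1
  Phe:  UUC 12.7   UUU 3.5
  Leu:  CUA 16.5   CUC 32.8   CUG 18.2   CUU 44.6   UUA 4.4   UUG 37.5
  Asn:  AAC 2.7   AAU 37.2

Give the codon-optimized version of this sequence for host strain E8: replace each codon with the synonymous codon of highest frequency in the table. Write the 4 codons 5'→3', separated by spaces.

AAU GAA UUC CUU

Codon 1 (Asn): best is AAU at 37.2.
Codon 2 (Glu): best is GAA at 23.7.
Codon 3 (Phe): best is UUC at 12.7.
Codon 4 (Leu): best is CUU at 44.6.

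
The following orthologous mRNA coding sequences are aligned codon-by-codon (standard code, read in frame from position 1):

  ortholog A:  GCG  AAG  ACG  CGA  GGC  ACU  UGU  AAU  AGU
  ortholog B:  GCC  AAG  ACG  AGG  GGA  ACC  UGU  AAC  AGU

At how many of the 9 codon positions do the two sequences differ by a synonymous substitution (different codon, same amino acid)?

Codon 1: GCG Ala / GCC Ala — synonymous.
Codon 2: AAG Lys / AAG Lys — identical.
Codon 3: ACG Thr / ACG Thr — identical.
Codon 4: CGA Arg / AGG Arg — synonymous.
Codon 5: GGC Gly / GGA Gly — synonymous.
Codon 6: ACU Thr / ACC Thr — synonymous.
Codon 7: UGU Cys / UGU Cys — identical.
Codon 8: AAU Asn / AAC Asn — synonymous.
Codon 9: AGU Ser / AGU Ser — identical.
Synonymous differences: 5.

5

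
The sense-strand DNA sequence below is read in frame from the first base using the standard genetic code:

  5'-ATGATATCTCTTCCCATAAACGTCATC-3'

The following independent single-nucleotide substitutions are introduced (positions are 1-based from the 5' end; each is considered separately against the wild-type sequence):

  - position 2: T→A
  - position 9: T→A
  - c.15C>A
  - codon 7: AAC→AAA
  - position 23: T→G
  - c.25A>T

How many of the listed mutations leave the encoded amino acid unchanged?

2

Codon 1: ATG (Met) → AAG (Lys) — missense.
Codon 3: TCT (Ser) → TCA (Ser) — synonymous.
Codon 5: CCC (Pro) → CCA (Pro) — synonymous.
Codon 7: AAC (Asn) → AAA (Lys) — missense.
Codon 8: GTC (Val) → GGC (Gly) — missense.
Codon 9: ATC (Ile) → TTC (Phe) — missense.
Synonymous: 2 of 6.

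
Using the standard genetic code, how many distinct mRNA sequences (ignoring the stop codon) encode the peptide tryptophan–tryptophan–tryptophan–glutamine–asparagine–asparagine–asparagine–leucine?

Trp: 1 codon.
Trp: 1 codon.
Trp: 1 codon.
Gln: 2 codons.
Asn: 2 codons.
Asn: 2 codons.
Asn: 2 codons.
Leu: 6 codons.
1 × 1 × 1 × 2 × 2 × 2 × 2 × 6 = 96.

96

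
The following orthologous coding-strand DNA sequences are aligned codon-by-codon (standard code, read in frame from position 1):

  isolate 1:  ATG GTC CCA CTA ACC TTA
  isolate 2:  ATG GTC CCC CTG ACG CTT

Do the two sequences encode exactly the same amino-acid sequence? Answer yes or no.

Codon 1: ATG Met / ATG Met — identical.
Codon 2: GTC Val / GTC Val — identical.
Codon 3: CCA Pro / CCC Pro — synonymous.
Codon 4: CTA Leu / CTG Leu — synonymous.
Codon 5: ACC Thr / ACG Thr — synonymous.
Codon 6: TTA Leu / CTT Leu — synonymous.
Nonsynonymous differences: 0 → same protein.

yes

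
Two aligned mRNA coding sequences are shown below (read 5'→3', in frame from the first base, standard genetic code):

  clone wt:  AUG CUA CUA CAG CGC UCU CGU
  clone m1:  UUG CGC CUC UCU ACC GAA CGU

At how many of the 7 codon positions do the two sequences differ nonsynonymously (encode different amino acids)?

5

Codon 1: AUG Met / UUG Leu — nonsynonymous.
Codon 2: CUA Leu / CGC Arg — nonsynonymous.
Codon 3: CUA Leu / CUC Leu — synonymous.
Codon 4: CAG Gln / UCU Ser — nonsynonymous.
Codon 5: CGC Arg / ACC Thr — nonsynonymous.
Codon 6: UCU Ser / GAA Glu — nonsynonymous.
Codon 7: CGU Arg / CGU Arg — identical.
Nonsynonymous differences: 5.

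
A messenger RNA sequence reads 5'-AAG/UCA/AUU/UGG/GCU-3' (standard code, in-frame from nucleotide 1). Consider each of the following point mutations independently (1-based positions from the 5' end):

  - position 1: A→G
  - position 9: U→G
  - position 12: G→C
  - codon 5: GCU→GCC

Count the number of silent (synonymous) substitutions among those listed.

1

Codon 1: AAG (Lys) → GAG (Glu) — missense.
Codon 3: AUU (Ile) → AUG (Met) — missense.
Codon 4: UGG (Trp) → UGC (Cys) — missense.
Codon 5: GCU (Ala) → GCC (Ala) — synonymous.
Synonymous: 1 of 4.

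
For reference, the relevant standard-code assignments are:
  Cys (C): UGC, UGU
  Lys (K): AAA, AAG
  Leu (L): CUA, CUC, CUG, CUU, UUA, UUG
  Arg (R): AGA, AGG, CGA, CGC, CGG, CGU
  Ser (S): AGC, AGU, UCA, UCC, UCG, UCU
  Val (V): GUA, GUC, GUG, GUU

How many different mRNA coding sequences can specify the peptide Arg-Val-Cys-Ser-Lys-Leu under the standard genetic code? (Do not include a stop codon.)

Arg: 6 codons.
Val: 4 codons.
Cys: 2 codons.
Ser: 6 codons.
Lys: 2 codons.
Leu: 6 codons.
6 × 4 × 2 × 6 × 2 × 6 = 3456.

3456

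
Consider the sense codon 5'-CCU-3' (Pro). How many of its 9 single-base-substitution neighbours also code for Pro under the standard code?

3

Position 1: none → 0 synonymous.
Position 2: none → 0 synonymous.
Position 3: CCC, CCA, CCG → 3 synonymous.
Total: 0 + 0 + 3 = 3.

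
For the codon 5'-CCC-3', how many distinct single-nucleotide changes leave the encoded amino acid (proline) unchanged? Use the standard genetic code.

Position 1: none → 0 synonymous.
Position 2: none → 0 synonymous.
Position 3: CCU, CCA, CCG → 3 synonymous.
Total: 0 + 0 + 3 = 3.

3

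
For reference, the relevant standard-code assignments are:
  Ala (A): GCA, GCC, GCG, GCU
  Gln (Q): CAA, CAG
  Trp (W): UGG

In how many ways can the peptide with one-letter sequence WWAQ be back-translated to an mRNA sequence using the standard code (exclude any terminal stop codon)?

Trp: 1 codon.
Trp: 1 codon.
Ala: 4 codons.
Gln: 2 codons.
1 × 1 × 4 × 2 = 8.

8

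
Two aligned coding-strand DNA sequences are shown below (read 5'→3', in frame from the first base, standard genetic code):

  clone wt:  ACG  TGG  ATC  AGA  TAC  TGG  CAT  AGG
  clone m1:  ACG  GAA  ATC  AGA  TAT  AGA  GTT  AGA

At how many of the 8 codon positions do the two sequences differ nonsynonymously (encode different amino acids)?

Codon 1: ACG Thr / ACG Thr — identical.
Codon 2: TGG Trp / GAA Glu — nonsynonymous.
Codon 3: ATC Ile / ATC Ile — identical.
Codon 4: AGA Arg / AGA Arg — identical.
Codon 5: TAC Tyr / TAT Tyr — synonymous.
Codon 6: TGG Trp / AGA Arg — nonsynonymous.
Codon 7: CAT His / GTT Val — nonsynonymous.
Codon 8: AGG Arg / AGA Arg — synonymous.
Nonsynonymous differences: 3.

3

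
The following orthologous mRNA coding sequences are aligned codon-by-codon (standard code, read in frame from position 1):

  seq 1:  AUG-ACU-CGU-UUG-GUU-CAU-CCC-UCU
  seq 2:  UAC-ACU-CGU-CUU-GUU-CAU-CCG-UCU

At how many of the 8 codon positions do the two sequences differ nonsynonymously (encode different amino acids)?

Codon 1: AUG Met / UAC Tyr — nonsynonymous.
Codon 2: ACU Thr / ACU Thr — identical.
Codon 3: CGU Arg / CGU Arg — identical.
Codon 4: UUG Leu / CUU Leu — synonymous.
Codon 5: GUU Val / GUU Val — identical.
Codon 6: CAU His / CAU His — identical.
Codon 7: CCC Pro / CCG Pro — synonymous.
Codon 8: UCU Ser / UCU Ser — identical.
Nonsynonymous differences: 1.

1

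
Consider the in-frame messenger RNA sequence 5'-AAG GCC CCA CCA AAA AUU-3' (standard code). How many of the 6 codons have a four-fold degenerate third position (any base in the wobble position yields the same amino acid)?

3

Codon 1 AAG (Lys): third position 2-fold.
Codon 2 GCC (Ala): third position 4-fold.
Codon 3 CCA (Pro): third position 4-fold.
Codon 4 CCA (Pro): third position 4-fold.
Codon 5 AAA (Lys): third position 2-fold.
Codon 6 AUU (Ile): third position 3-fold.
Four-fold degenerate third positions: 3.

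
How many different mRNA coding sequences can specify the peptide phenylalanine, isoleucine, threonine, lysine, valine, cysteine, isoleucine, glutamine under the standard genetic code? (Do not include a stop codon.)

2304

Phe: 2 codons.
Ile: 3 codons.
Thr: 4 codons.
Lys: 2 codons.
Val: 4 codons.
Cys: 2 codons.
Ile: 3 codons.
Gln: 2 codons.
2 × 3 × 4 × 2 × 4 × 2 × 3 × 2 = 2304.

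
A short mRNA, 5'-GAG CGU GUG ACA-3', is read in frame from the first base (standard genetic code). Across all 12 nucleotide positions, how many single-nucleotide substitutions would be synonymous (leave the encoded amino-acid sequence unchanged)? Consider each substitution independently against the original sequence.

10

Codon 1 (GAG, Glu): 1 synonymous substitution.
Codon 2 (CGU, Arg): 3 synonymous substitutions.
Codon 3 (GUG, Val): 3 synonymous substitutions.
Codon 4 (ACA, Thr): 3 synonymous substitutions.
Total: 1 + 3 + 3 + 3 = 10.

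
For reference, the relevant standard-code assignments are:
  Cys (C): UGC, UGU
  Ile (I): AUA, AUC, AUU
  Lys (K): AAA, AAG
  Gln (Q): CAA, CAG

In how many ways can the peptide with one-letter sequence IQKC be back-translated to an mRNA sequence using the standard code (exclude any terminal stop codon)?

Ile: 3 codons.
Gln: 2 codons.
Lys: 2 codons.
Cys: 2 codons.
3 × 2 × 2 × 2 = 24.

24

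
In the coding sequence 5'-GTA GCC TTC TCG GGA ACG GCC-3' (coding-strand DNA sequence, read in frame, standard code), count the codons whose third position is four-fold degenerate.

6

Codon 1 GTA (Val): third position 4-fold.
Codon 2 GCC (Ala): third position 4-fold.
Codon 3 TTC (Phe): third position 2-fold.
Codon 4 TCG (Ser): third position 4-fold.
Codon 5 GGA (Gly): third position 4-fold.
Codon 6 ACG (Thr): third position 4-fold.
Codon 7 GCC (Ala): third position 4-fold.
Four-fold degenerate third positions: 6.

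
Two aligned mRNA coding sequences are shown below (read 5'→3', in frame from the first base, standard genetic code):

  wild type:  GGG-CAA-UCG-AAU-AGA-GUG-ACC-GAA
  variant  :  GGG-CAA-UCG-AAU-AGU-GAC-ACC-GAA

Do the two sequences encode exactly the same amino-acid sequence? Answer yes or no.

no

Codon 1: GGG Gly / GGG Gly — identical.
Codon 2: CAA Gln / CAA Gln — identical.
Codon 3: UCG Ser / UCG Ser — identical.
Codon 4: AAU Asn / AAU Asn — identical.
Codon 5: AGA Arg / AGU Ser — nonsynonymous.
Codon 6: GUG Val / GAC Asp — nonsynonymous.
Codon 7: ACC Thr / ACC Thr — identical.
Codon 8: GAA Glu / GAA Glu — identical.
Nonsynonymous differences: 2 → different protein.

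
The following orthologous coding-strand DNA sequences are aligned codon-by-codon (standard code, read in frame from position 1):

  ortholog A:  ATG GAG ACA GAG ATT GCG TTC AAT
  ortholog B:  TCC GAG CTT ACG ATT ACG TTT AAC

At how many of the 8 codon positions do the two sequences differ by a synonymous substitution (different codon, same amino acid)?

2

Codon 1: ATG Met / TCC Ser — nonsynonymous.
Codon 2: GAG Glu / GAG Glu — identical.
Codon 3: ACA Thr / CTT Leu — nonsynonymous.
Codon 4: GAG Glu / ACG Thr — nonsynonymous.
Codon 5: ATT Ile / ATT Ile — identical.
Codon 6: GCG Ala / ACG Thr — nonsynonymous.
Codon 7: TTC Phe / TTT Phe — synonymous.
Codon 8: AAT Asn / AAC Asn — synonymous.
Synonymous differences: 2.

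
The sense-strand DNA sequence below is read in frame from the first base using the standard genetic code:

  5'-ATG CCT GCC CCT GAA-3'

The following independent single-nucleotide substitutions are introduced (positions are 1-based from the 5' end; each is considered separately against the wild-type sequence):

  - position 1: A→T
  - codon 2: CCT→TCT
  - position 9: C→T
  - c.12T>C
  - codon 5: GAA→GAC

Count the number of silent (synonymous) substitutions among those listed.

2

Codon 1: ATG (Met) → TTG (Leu) — missense.
Codon 2: CCT (Pro) → TCT (Ser) — missense.
Codon 3: GCC (Ala) → GCT (Ala) — synonymous.
Codon 4: CCT (Pro) → CCC (Pro) — synonymous.
Codon 5: GAA (Glu) → GAC (Asp) — missense.
Synonymous: 2 of 5.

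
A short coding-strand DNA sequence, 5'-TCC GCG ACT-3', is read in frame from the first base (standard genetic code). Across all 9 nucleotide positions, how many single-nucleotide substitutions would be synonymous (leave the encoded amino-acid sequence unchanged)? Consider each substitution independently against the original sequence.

9

Codon 1 (TCC, Ser): 3 synonymous substitutions.
Codon 2 (GCG, Ala): 3 synonymous substitutions.
Codon 3 (ACT, Thr): 3 synonymous substitutions.
Total: 3 + 3 + 3 = 9.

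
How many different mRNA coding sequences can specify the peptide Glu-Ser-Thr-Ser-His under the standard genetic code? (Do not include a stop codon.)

576

Glu: 2 codons.
Ser: 6 codons.
Thr: 4 codons.
Ser: 6 codons.
His: 2 codons.
2 × 6 × 4 × 6 × 2 = 576.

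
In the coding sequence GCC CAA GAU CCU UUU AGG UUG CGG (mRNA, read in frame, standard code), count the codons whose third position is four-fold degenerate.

Codon 1 GCC (Ala): third position 4-fold.
Codon 2 CAA (Gln): third position 2-fold.
Codon 3 GAU (Asp): third position 2-fold.
Codon 4 CCU (Pro): third position 4-fold.
Codon 5 UUU (Phe): third position 2-fold.
Codon 6 AGG (Arg): third position 2-fold.
Codon 7 UUG (Leu): third position 2-fold.
Codon 8 CGG (Arg): third position 4-fold.
Four-fold degenerate third positions: 3.

3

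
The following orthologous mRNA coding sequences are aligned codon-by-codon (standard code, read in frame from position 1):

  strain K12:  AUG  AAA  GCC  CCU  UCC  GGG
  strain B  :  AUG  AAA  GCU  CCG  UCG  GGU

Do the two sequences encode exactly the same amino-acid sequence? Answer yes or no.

Codon 1: AUG Met / AUG Met — identical.
Codon 2: AAA Lys / AAA Lys — identical.
Codon 3: GCC Ala / GCU Ala — synonymous.
Codon 4: CCU Pro / CCG Pro — synonymous.
Codon 5: UCC Ser / UCG Ser — synonymous.
Codon 6: GGG Gly / GGU Gly — synonymous.
Nonsynonymous differences: 0 → same protein.

yes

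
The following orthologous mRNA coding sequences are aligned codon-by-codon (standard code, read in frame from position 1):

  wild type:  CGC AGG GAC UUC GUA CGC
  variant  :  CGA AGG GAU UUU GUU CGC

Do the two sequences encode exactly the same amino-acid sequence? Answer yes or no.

yes

Codon 1: CGC Arg / CGA Arg — synonymous.
Codon 2: AGG Arg / AGG Arg — identical.
Codon 3: GAC Asp / GAU Asp — synonymous.
Codon 4: UUC Phe / UUU Phe — synonymous.
Codon 5: GUA Val / GUU Val — synonymous.
Codon 6: CGC Arg / CGC Arg — identical.
Nonsynonymous differences: 0 → same protein.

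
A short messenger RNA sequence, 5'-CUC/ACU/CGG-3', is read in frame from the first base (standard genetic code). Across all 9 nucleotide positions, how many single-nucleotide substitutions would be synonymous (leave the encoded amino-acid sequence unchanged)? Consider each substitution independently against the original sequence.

Codon 1 (CUC, Leu): 3 synonymous substitutions.
Codon 2 (ACU, Thr): 3 synonymous substitutions.
Codon 3 (CGG, Arg): 4 synonymous substitutions.
Total: 3 + 3 + 4 = 10.

10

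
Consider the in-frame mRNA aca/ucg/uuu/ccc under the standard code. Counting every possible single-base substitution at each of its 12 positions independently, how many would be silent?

10

Codon 1 (ACA, Thr): 3 synonymous substitutions.
Codon 2 (UCG, Ser): 3 synonymous substitutions.
Codon 3 (UUU, Phe): 1 synonymous substitution.
Codon 4 (CCC, Pro): 3 synonymous substitutions.
Total: 3 + 3 + 1 + 3 = 10.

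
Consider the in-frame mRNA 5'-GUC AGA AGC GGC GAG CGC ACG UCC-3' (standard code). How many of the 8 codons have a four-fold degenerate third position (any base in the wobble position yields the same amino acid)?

Codon 1 GUC (Val): third position 4-fold.
Codon 2 AGA (Arg): third position 2-fold.
Codon 3 AGC (Ser): third position 2-fold.
Codon 4 GGC (Gly): third position 4-fold.
Codon 5 GAG (Glu): third position 2-fold.
Codon 6 CGC (Arg): third position 4-fold.
Codon 7 ACG (Thr): third position 4-fold.
Codon 8 UCC (Ser): third position 4-fold.
Four-fold degenerate third positions: 5.

5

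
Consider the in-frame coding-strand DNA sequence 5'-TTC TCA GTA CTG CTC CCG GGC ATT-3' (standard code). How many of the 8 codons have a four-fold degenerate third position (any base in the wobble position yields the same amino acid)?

Codon 1 TTC (Phe): third position 2-fold.
Codon 2 TCA (Ser): third position 4-fold.
Codon 3 GTA (Val): third position 4-fold.
Codon 4 CTG (Leu): third position 4-fold.
Codon 5 CTC (Leu): third position 4-fold.
Codon 6 CCG (Pro): third position 4-fold.
Codon 7 GGC (Gly): third position 4-fold.
Codon 8 ATT (Ile): third position 3-fold.
Four-fold degenerate third positions: 6.

6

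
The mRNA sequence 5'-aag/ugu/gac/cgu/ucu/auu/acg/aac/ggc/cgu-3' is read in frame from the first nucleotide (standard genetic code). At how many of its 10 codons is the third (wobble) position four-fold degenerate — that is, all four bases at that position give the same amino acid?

5

Codon 1 AAG (Lys): third position 2-fold.
Codon 2 UGU (Cys): third position 2-fold.
Codon 3 GAC (Asp): third position 2-fold.
Codon 4 CGU (Arg): third position 4-fold.
Codon 5 UCU (Ser): third position 4-fold.
Codon 6 AUU (Ile): third position 3-fold.
Codon 7 ACG (Thr): third position 4-fold.
Codon 8 AAC (Asn): third position 2-fold.
Codon 9 GGC (Gly): third position 4-fold.
Codon 10 CGU (Arg): third position 4-fold.
Four-fold degenerate third positions: 5.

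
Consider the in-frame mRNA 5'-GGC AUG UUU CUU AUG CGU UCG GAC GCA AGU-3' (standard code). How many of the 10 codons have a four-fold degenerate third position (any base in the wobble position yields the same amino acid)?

5

Codon 1 GGC (Gly): third position 4-fold.
Codon 2 AUG (Met): third position 1-fold.
Codon 3 UUU (Phe): third position 2-fold.
Codon 4 CUU (Leu): third position 4-fold.
Codon 5 AUG (Met): third position 1-fold.
Codon 6 CGU (Arg): third position 4-fold.
Codon 7 UCG (Ser): third position 4-fold.
Codon 8 GAC (Asp): third position 2-fold.
Codon 9 GCA (Ala): third position 4-fold.
Codon 10 AGU (Ser): third position 2-fold.
Four-fold degenerate third positions: 5.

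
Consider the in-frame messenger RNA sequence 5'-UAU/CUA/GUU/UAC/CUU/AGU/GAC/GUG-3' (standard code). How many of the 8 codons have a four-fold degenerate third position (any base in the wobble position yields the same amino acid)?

Codon 1 UAU (Tyr): third position 2-fold.
Codon 2 CUA (Leu): third position 4-fold.
Codon 3 GUU (Val): third position 4-fold.
Codon 4 UAC (Tyr): third position 2-fold.
Codon 5 CUU (Leu): third position 4-fold.
Codon 6 AGU (Ser): third position 2-fold.
Codon 7 GAC (Asp): third position 2-fold.
Codon 8 GUG (Val): third position 4-fold.
Four-fold degenerate third positions: 4.

4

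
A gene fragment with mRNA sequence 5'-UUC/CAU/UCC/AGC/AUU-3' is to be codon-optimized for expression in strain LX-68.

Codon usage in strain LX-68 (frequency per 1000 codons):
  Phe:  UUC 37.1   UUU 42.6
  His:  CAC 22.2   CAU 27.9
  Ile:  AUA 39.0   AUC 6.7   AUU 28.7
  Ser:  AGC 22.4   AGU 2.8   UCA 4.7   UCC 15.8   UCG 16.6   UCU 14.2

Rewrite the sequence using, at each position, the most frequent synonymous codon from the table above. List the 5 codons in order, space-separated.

Codon 1 (Phe): best is UUU at 42.6.
Codon 2 (His): best is CAU at 27.9.
Codon 3 (Ser): best is AGC at 22.4.
Codon 4 (Ser): best is AGC at 22.4.
Codon 5 (Ile): best is AUA at 39.0.

UUU CAU AGC AGC AUA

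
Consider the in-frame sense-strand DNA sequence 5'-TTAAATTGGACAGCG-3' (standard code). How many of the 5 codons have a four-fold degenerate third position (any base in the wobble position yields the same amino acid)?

Codon 1 TTA (Leu): third position 2-fold.
Codon 2 AAT (Asn): third position 2-fold.
Codon 3 TGG (Trp): third position 1-fold.
Codon 4 ACA (Thr): third position 4-fold.
Codon 5 GCG (Ala): third position 4-fold.
Four-fold degenerate third positions: 2.

2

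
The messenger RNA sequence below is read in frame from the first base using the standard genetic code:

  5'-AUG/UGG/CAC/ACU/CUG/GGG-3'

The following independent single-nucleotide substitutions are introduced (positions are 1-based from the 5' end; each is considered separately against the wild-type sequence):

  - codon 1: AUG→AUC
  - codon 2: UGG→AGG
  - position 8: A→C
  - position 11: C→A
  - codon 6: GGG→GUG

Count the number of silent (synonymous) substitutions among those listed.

0

Codon 1: AUG (Met) → AUC (Ile) — missense.
Codon 2: UGG (Trp) → AGG (Arg) — missense.
Codon 3: CAC (His) → CCC (Pro) — missense.
Codon 4: ACU (Thr) → AAU (Asn) — missense.
Codon 6: GGG (Gly) → GUG (Val) — missense.
Synonymous: 0 of 5.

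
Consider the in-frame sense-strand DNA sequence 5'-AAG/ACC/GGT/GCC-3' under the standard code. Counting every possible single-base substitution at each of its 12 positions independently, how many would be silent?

Codon 1 (AAG, Lys): 1 synonymous substitution.
Codon 2 (ACC, Thr): 3 synonymous substitutions.
Codon 3 (GGT, Gly): 3 synonymous substitutions.
Codon 4 (GCC, Ala): 3 synonymous substitutions.
Total: 1 + 3 + 3 + 3 = 10.

10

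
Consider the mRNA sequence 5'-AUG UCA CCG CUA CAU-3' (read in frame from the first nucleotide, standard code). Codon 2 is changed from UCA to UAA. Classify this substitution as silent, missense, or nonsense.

Position 5 falls in codon 2: UCA → Ser.
After the substitution the codon is UAA → Stop.
The new codon is a stop codon, so this is a nonsense mutation.

nonsense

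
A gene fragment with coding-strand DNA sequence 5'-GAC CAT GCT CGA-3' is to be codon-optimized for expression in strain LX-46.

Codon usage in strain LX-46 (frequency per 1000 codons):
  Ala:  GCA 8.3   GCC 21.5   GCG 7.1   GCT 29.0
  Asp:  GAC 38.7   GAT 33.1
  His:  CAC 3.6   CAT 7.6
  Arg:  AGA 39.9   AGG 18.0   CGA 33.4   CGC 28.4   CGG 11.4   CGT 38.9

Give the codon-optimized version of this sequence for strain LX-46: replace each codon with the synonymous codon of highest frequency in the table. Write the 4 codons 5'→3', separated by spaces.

Codon 1 (Asp): best is GAC at 38.7.
Codon 2 (His): best is CAT at 7.6.
Codon 3 (Ala): best is GCT at 29.0.
Codon 4 (Arg): best is AGA at 39.9.

GAC CAT GCT AGA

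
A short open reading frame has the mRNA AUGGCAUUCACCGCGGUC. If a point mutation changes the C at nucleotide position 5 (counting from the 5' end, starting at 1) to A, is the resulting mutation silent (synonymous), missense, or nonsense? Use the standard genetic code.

missense

Position 5 falls in codon 2: GCA → Ala.
After the substitution the codon is GAA → Glu.
Ala ≠ Glu, so this is a missense mutation.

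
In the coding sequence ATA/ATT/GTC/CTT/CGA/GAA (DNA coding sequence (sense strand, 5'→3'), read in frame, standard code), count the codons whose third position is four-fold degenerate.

3

Codon 1 ATA (Ile): third position 3-fold.
Codon 2 ATT (Ile): third position 3-fold.
Codon 3 GTC (Val): third position 4-fold.
Codon 4 CTT (Leu): third position 4-fold.
Codon 5 CGA (Arg): third position 4-fold.
Codon 6 GAA (Glu): third position 2-fold.
Four-fold degenerate third positions: 3.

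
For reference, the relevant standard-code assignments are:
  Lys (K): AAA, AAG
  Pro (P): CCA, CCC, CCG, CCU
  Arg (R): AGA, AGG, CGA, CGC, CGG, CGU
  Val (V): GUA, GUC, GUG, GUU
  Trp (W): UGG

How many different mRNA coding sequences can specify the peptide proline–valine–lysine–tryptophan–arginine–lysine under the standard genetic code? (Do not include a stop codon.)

Pro: 4 codons.
Val: 4 codons.
Lys: 2 codons.
Trp: 1 codon.
Arg: 6 codons.
Lys: 2 codons.
4 × 4 × 2 × 1 × 6 × 2 = 384.

384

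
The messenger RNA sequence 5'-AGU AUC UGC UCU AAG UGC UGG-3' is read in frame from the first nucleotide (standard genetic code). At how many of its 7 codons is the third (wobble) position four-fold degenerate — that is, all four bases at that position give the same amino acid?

1

Codon 1 AGU (Ser): third position 2-fold.
Codon 2 AUC (Ile): third position 3-fold.
Codon 3 UGC (Cys): third position 2-fold.
Codon 4 UCU (Ser): third position 4-fold.
Codon 5 AAG (Lys): third position 2-fold.
Codon 6 UGC (Cys): third position 2-fold.
Codon 7 UGG (Trp): third position 1-fold.
Four-fold degenerate third positions: 1.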